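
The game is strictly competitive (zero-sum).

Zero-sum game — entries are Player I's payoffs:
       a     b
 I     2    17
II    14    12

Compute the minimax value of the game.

Row minima are 2 and 12, so Player I's maximin is 12; column maxima are 14 and 17, so Player II's minimax is 14. These differ, so the equilibrium is in mixed strategies.
Let Player I play I with probability p. Player II is indifferent when 2p + 14(1−p) = 17p + 12(1−p), giving p = 2/17.
Let Player II play a with probability q. Player I is indifferent when 2q + 17(1−q) = 14q + 12(1−q), giving q = 5/17.
The value is 2·(5/17) + (17)·(12/17) = 214/17.

214/17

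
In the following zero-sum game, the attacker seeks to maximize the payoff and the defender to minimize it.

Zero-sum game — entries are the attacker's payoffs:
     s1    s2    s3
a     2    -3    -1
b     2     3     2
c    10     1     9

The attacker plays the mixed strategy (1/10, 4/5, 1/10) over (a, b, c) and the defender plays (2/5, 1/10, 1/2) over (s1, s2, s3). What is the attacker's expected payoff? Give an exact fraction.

127/50

Against (2/5, 1/10, 1/2), each row's expected payoff is a: 0; b: 21/10; c: 43/5.
Taking the (1/10, 4/5, 1/10)-weighted average: (1/10)·(0) + (4/5)·(21/10) + (1/10)·(43/5) = 127/50.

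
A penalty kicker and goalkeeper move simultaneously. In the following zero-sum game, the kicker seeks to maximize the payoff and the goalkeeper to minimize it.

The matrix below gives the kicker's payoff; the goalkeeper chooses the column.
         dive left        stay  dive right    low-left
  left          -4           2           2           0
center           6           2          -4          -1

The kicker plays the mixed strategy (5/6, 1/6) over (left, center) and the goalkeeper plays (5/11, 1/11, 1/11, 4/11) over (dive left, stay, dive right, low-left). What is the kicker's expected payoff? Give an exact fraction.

-28/33

Against (5/11, 1/11, 1/11, 4/11), each row's expected payoff is left: -16/11; center: 24/11.
Taking the (5/6, 1/6)-weighted average: (5/6)·(-16/11) + (1/6)·(24/11) = -28/33.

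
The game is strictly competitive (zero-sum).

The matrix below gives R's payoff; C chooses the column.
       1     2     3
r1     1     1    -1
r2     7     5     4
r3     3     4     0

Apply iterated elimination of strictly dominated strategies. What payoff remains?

4

Column 1 is strictly dominated by 3 for C (-1<1, 4<7, 0<3); eliminate 1.
Row r1 is strictly dominated by row r2 (5>1, 4>-1); eliminate r1.
Row r3 is strictly dominated by row r2 (5>4, 4>0); eliminate r3.
Column 2 is strictly dominated by 3 for C (4<5); eliminate 2.
Only (r2, 3) remains, with payoff 4.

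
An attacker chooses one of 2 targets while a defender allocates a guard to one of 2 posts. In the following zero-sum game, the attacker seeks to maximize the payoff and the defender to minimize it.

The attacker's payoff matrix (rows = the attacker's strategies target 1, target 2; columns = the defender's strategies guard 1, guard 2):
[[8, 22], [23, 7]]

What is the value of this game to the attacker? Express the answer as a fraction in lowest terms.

15

Row minima are 8 and 7, so the attacker's maximin is 8; column maxima are 23 and 22, so the defender's minimax is 22. These differ, so the equilibrium is in mixed strategies.
Let the attacker play target 1 with probability p. The defender is indifferent when 8p + 23(1−p) = 22p + 7(1−p), giving p = 8/15.
Let the defender play guard 1 with probability q. The attacker is indifferent when 8q + 22(1−q) = 23q + 7(1−q), giving q = 1/2.
The value is 8·(1/2) + (22)·(1/2) = 15.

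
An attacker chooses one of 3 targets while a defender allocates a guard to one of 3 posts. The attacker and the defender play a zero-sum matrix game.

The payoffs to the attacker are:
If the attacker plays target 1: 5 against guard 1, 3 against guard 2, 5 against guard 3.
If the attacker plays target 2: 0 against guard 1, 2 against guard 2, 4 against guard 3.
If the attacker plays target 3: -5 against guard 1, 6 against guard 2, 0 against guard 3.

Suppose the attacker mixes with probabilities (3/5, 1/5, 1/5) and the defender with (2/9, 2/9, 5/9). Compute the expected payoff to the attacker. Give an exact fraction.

Against (2/9, 2/9, 5/9), each row's expected payoff is target 1: 41/9; target 2: 8/3; target 3: 2/9.
Taking the (3/5, 1/5, 1/5)-weighted average: (3/5)·(41/9) + (1/5)·(8/3) + (1/5)·(2/9) = 149/45.

149/45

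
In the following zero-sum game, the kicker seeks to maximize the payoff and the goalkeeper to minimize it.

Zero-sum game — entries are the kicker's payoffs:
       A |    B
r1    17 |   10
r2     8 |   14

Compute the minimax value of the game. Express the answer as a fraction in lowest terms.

Row minima are 10 and 8, so the kicker's maximin is 10; column maxima are 17 and 14, so the goalkeeper's minimax is 14. These differ, so the equilibrium is in mixed strategies.
Let the kicker play r1 with probability p. The goalkeeper is indifferent when 17p + 8(1−p) = 10p + 14(1−p), giving p = 6/13.
Let the goalkeeper play A with probability q. The kicker is indifferent when 17q + 10(1−q) = 8q + 14(1−q), giving q = 4/13.
The value is 17·(4/13) + (10)·(9/13) = 158/13.

158/13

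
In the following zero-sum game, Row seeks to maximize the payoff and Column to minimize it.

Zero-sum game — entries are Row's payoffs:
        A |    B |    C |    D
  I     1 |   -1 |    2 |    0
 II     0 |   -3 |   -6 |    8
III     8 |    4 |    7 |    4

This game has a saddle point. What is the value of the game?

Row minima: -1, -6, 4 → Row's maximin is 4.
Column maxima: 8, 4, 7, 8 → Column's minimax is 4.
They coincide at (III, B), so the value is 4.

4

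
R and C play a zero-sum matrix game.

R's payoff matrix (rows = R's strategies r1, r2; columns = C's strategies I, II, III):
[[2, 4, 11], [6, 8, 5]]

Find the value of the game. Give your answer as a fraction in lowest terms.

28/5

Column II is strictly dominated by I for C (it gives R more in every row).
The remaining 2×2 game on (r1, r2) × (I, III) has no saddle point. Let R play r1 with probability p; indifference gives 2p + 6(1−p) = 11p + 5(1−p), so p = 1/10.
Similarly C's optimal q on I is 3/5, and the value is 2·(3/5) + (11)·(2/5) = 28/5.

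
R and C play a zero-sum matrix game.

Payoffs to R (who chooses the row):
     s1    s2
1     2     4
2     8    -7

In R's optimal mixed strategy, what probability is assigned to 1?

Row minima are 2 and -7, so R's maximin is 2; column maxima are 8 and 4, so C's minimax is 4. These differ, so the equilibrium is in mixed strategies.
Let R play 1 with probability p. C is indifferent when 2p + 8(1−p) = 4p − 7(1−p), giving p = 15/17.

15/17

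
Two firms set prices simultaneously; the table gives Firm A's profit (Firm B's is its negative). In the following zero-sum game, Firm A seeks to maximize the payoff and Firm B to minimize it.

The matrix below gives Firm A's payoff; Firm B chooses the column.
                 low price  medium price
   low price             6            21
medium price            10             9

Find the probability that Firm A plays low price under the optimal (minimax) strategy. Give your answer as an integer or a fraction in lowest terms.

1/16

Row minima are 6 and 9, so Firm A's maximin is 9; column maxima are 10 and 21, so Firm B's minimax is 10. These differ, so the equilibrium is in mixed strategies.
Let Firm A play low price with probability p. Firm B is indifferent when 6p + 10(1−p) = 21p + 9(1−p), giving p = 1/16.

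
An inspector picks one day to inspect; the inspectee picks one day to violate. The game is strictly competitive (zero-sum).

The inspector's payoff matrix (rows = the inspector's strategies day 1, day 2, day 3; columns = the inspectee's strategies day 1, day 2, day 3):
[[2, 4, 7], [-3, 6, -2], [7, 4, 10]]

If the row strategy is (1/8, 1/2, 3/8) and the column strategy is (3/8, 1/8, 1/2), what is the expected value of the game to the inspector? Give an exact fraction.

189/64

Against (3/8, 1/8, 1/2), each row's expected payoff is day 1: 19/4; day 2: -11/8; day 3: 65/8.
Taking the (1/8, 1/2, 3/8)-weighted average: (1/8)·(19/4) + (1/2)·(-11/8) + (3/8)·(65/8) = 189/64.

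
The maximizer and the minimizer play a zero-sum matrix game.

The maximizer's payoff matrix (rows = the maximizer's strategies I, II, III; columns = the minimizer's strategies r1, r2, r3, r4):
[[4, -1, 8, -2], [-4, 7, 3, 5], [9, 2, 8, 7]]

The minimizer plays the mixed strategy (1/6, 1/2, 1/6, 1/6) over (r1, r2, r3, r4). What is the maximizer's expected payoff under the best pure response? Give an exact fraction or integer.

I: (4)·(1/6) + (-1)·(1/2) + (8)·(1/6) + (-2)·(1/6) = 7/6.
II: (-4)·(1/6) + (7)·(1/2) + (3)·(1/6) + (5)·(1/6) = 25/6.
III: (9)·(1/6) + (2)·(1/2) + (8)·(1/6) + (7)·(1/6) = 5.
The best pure response is III with expected payoff 5.

5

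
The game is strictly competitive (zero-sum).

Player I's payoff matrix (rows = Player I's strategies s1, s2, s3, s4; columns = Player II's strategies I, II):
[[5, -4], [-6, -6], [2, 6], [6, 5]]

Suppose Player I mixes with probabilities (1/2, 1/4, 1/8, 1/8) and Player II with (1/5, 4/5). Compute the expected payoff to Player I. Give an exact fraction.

-13/10

Against (1/5, 4/5), each row's expected payoff is s1: -11/5; s2: -6; s3: 26/5; s4: 26/5.
Taking the (1/2, 1/4, 1/8, 1/8)-weighted average: (1/2)·(-11/5) + (1/4)·(-6) + (1/8)·(26/5) + (1/8)·(26/5) = -13/10.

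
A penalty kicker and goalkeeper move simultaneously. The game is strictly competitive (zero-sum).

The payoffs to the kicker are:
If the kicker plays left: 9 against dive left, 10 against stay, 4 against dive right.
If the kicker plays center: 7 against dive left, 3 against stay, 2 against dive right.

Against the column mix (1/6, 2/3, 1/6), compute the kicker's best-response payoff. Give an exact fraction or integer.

53/6

left: (9)·(1/6) + (10)·(2/3) + (4)·(1/6) = 53/6.
center: (7)·(1/6) + (3)·(2/3) + (2)·(1/6) = 7/2.
The best pure response is left with expected payoff 53/6.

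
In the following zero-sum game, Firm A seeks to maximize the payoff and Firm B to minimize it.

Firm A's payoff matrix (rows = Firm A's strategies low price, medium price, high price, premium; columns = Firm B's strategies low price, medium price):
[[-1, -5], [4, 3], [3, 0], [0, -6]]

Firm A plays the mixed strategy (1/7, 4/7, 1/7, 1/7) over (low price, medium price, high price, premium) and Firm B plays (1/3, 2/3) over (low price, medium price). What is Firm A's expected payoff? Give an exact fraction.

20/21

Against (1/3, 2/3), each row's expected payoff is low price: -11/3; medium price: 10/3; high price: 1; premium: -4.
Taking the (1/7, 4/7, 1/7, 1/7)-weighted average: (1/7)·(-11/3) + (4/7)·(10/3) + (1/7)·(1) + (1/7)·(-4) = 20/21.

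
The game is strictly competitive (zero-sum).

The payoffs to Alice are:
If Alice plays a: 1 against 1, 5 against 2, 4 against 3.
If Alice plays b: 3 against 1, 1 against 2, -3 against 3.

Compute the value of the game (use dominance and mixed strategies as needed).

5/3

Column 2 is strictly dominated by 3 for Bob (it gives Alice more in every row).
The remaining 2×2 game on (a, b) × (1, 3) has no saddle point. Let Alice play a with probability p; indifference gives p + 3(1−p) = 4p − 3(1−p), so p = 2/3.
Similarly Bob's optimal q on 1 is 7/9, and the value is 1·(7/9) + (4)·(2/9) = 5/3.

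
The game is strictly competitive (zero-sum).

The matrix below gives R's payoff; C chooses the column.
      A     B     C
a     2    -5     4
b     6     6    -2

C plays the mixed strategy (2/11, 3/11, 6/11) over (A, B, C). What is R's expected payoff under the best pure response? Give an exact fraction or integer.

a: (2)·(2/11) + (-5)·(3/11) + (4)·(6/11) = 13/11.
b: (6)·(2/11) + (6)·(3/11) + (-2)·(6/11) = 18/11.
The best pure response is b with expected payoff 18/11.

18/11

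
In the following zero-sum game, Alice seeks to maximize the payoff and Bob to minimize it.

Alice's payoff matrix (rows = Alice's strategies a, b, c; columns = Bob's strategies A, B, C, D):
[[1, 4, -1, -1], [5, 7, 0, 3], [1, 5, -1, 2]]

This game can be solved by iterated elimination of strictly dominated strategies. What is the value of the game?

0

Row c is strictly dominated by row b (5>1, 7>5, 0>-1, 3>2); eliminate c.
Column B is strictly dominated by A for Bob (1<4, 5<7); eliminate B.
Column A is strictly dominated by C for Bob (-1<1, 0<5); eliminate A.
Row a is strictly dominated by row b (0>-1, 3>-1); eliminate a.
Column D is strictly dominated by C for Bob (0<3); eliminate D.
Only (b, C) remains, with payoff 0.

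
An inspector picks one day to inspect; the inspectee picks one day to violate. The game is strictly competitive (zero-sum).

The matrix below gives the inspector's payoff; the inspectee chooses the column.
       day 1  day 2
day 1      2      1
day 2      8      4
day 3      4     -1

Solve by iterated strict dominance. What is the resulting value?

4

Column day 1 is strictly dominated by day 2 for the inspectee (1<2, 4<8, -1<4); eliminate day 1.
Row day 1 is strictly dominated by row day 2 (4>1); eliminate day 1.
Row day 3 is strictly dominated by row day 2 (4>-1); eliminate day 3.
Only (day 2, day 2) remains, with payoff 4.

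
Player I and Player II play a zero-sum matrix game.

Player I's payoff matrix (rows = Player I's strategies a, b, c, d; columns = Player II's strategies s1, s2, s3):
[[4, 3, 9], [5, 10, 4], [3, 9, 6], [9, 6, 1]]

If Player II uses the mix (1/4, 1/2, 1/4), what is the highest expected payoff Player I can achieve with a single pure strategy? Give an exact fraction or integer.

a: (4)·(1/4) + (3)·(1/2) + (9)·(1/4) = 19/4.
b: (5)·(1/4) + (10)·(1/2) + (4)·(1/4) = 29/4.
c: (3)·(1/4) + (9)·(1/2) + (6)·(1/4) = 27/4.
d: (9)·(1/4) + (6)·(1/2) + (1)·(1/4) = 11/2.
The best pure response is b with expected payoff 29/4.

29/4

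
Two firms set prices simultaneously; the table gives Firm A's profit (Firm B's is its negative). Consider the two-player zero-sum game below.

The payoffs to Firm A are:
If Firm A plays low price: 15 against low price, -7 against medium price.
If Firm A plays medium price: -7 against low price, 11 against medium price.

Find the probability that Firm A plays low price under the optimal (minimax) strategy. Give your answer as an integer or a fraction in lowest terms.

Row minima are -7 and -7, so Firm A's maximin is -7; column maxima are 15 and 11, so Firm B's minimax is 11. These differ, so the equilibrium is in mixed strategies.
Let Firm A play low price with probability p. Firm B is indifferent when 15p − 7(1−p) = −7p + 11(1−p), giving p = 9/20.

9/20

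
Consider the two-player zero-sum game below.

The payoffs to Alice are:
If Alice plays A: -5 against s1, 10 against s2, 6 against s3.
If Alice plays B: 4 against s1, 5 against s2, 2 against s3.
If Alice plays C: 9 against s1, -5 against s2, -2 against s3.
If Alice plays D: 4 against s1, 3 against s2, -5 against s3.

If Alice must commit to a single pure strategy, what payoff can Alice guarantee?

2

The worst-case payoff for each row is A: -5, B: 2, C: -5, D: -5.
The best of these is 2.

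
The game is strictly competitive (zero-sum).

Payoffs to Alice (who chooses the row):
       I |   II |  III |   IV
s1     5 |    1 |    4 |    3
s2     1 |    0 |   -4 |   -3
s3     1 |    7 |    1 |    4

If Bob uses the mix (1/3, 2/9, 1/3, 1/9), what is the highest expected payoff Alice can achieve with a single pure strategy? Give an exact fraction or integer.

32/9

s1: (5)·(1/3) + (1)·(2/9) + (4)·(1/3) + (3)·(1/9) = 32/9.
s2: (1)·(1/3) + (0)·(2/9) + (-4)·(1/3) + (-3)·(1/9) = -4/3.
s3: (1)·(1/3) + (7)·(2/9) + (1)·(1/3) + (4)·(1/9) = 8/3.
The best pure response is s1 with expected payoff 32/9.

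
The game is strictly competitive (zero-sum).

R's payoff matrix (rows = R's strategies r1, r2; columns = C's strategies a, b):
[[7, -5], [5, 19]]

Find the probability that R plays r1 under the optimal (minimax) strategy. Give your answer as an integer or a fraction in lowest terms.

Row minima are -5 and 5, so R's maximin is 5; column maxima are 7 and 19, so C's minimax is 7. These differ, so the equilibrium is in mixed strategies.
Let R play r1 with probability p. C is indifferent when 7p + 5(1−p) = −5p + 19(1−p), giving p = 7/13.

7/13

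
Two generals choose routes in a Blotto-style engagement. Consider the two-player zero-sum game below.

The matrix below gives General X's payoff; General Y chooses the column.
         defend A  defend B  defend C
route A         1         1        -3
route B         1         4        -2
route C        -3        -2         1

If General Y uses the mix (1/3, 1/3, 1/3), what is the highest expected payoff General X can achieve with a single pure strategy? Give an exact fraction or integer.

route A: (1)·(1/3) + (1)·(1/3) + (-3)·(1/3) = -1/3.
route B: (1)·(1/3) + (4)·(1/3) + (-2)·(1/3) = 1.
route C: (-3)·(1/3) + (-2)·(1/3) + (1)·(1/3) = -4/3.
The best pure response is route B with expected payoff 1.

1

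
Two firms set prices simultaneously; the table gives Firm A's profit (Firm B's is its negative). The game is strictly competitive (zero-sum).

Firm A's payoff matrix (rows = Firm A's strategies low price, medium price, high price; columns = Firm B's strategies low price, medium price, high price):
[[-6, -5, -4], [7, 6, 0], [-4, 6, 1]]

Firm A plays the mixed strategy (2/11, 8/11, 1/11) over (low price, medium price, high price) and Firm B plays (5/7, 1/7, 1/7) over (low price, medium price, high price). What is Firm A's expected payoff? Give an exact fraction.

Against (5/7, 1/7, 1/7), each row's expected payoff is low price: -39/7; medium price: 41/7; high price: -13/7.
Taking the (2/11, 8/11, 1/11)-weighted average: (2/11)·(-39/7) + (8/11)·(41/7) + (1/11)·(-13/7) = 237/77.

237/77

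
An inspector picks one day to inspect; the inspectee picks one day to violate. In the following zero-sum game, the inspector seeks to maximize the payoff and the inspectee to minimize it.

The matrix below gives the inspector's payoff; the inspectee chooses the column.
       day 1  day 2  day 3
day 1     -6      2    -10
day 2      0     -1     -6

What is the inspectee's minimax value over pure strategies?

-6

The worst case (largest entry) in each column is day 1: 0, day 2: 2, day 3: -6.
The best (smallest) of these is -6.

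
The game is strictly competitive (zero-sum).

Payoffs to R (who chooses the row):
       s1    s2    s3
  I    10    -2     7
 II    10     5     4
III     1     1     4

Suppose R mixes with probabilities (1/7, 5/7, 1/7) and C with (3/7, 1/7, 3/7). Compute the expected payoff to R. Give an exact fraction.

300/49

Against (3/7, 1/7, 3/7), each row's expected payoff is I: 7; II: 47/7; III: 16/7.
Taking the (1/7, 5/7, 1/7)-weighted average: (1/7)·(7) + (5/7)·(47/7) + (1/7)·(16/7) = 300/49.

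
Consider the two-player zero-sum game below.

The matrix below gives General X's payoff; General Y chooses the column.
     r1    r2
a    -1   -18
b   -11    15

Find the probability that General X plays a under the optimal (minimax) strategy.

26/43

Row minima are -18 and -11, so General X's maximin is -11; column maxima are -1 and 15, so General Y's minimax is -1. These differ, so the equilibrium is in mixed strategies.
Let General X play a with probability p. General Y is indifferent when −p − 11(1−p) = −18p + 15(1−p), giving p = 26/43.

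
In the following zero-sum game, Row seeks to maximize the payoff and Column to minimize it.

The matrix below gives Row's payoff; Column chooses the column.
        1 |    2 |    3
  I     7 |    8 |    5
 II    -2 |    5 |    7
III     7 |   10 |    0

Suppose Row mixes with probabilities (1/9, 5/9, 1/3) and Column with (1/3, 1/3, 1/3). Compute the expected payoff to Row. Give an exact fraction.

Against (1/3, 1/3, 1/3), each row's expected payoff is I: 20/3; II: 10/3; III: 17/3.
Taking the (1/9, 5/9, 1/3)-weighted average: (1/9)·(20/3) + (5/9)·(10/3) + (1/3)·(17/3) = 121/27.

121/27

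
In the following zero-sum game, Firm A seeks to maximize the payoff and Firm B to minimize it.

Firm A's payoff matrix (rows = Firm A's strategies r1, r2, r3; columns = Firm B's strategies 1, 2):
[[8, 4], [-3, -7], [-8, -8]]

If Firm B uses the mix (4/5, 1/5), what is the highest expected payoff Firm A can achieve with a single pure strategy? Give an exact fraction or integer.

r1: (8)·(4/5) + (4)·(1/5) = 36/5.
r2: (-3)·(4/5) + (-7)·(1/5) = -19/5.
r3: (-8)·(4/5) + (-8)·(1/5) = -8.
The best pure response is r1 with expected payoff 36/5.

36/5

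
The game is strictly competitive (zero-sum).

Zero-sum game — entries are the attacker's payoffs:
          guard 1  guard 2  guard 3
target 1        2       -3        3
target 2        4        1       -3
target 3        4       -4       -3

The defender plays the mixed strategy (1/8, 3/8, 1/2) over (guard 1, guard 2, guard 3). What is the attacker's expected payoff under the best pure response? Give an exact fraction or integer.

5/8

target 1: (2)·(1/8) + (-3)·(3/8) + (3)·(1/2) = 5/8.
target 2: (4)·(1/8) + (1)·(3/8) + (-3)·(1/2) = -5/8.
target 3: (4)·(1/8) + (-4)·(3/8) + (-3)·(1/2) = -5/2.
The best pure response is target 1 with expected payoff 5/8.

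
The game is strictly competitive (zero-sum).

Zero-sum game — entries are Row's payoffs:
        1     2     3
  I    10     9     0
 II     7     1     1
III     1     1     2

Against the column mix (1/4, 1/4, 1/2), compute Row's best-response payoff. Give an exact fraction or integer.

19/4

I: (10)·(1/4) + (9)·(1/4) + (0)·(1/2) = 19/4.
II: (7)·(1/4) + (1)·(1/4) + (1)·(1/2) = 5/2.
III: (1)·(1/4) + (1)·(1/4) + (2)·(1/2) = 3/2.
The best pure response is I with expected payoff 19/4.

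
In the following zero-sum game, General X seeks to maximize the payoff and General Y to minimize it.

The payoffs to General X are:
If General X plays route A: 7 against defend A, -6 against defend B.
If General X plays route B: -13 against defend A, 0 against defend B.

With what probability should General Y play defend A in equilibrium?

3/13

Row minima are -6 and -13, so General X's maximin is -6; column maxima are 7 and 0, so General Y's minimax is 0. These differ, so the equilibrium is in mixed strategies.
Let General Y play defend A with probability q. General X is indifferent when 7q − 6(1−q) = −13q, giving q = 3/13.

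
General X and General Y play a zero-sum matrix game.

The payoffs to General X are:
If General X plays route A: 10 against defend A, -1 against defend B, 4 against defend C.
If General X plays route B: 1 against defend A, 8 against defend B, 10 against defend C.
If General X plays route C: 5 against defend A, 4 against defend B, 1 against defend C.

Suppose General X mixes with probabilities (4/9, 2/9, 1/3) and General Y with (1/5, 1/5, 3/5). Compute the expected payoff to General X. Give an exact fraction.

22/5

Against (1/5, 1/5, 3/5), each row's expected payoff is route A: 21/5; route B: 39/5; route C: 12/5.
Taking the (4/9, 2/9, 1/3)-weighted average: (4/9)·(21/5) + (2/9)·(39/5) + (1/3)·(12/5) = 22/5.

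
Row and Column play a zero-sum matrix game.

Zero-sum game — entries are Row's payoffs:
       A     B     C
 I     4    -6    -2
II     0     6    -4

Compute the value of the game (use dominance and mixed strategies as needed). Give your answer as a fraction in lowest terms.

Column A is strictly dominated by C for Column (it gives Row more in every row).
The remaining 2×2 game on (I, II) × (B, C) has no saddle point. Let Row play I with probability p; indifference gives −6p + 6(1−p) = −2p − 4(1−p), so p = 5/7.
Similarly Column's optimal q on B is 1/7, and the value is -6·(1/7) + (-2)·(6/7) = -18/7.

-18/7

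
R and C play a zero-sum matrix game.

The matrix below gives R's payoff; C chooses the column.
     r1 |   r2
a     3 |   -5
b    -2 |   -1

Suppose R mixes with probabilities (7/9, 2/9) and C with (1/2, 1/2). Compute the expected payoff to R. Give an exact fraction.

-10/9

Against (1/2, 1/2), each row's expected payoff is a: -1; b: -3/2.
Taking the (7/9, 2/9)-weighted average: (7/9)·(-1) + (2/9)·(-3/2) = -10/9.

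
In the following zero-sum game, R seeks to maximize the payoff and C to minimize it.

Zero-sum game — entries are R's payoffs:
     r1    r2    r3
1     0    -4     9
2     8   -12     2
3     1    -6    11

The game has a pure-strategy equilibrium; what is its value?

Row minima: -4, -12, -6 → R's maximin is -4.
Column maxima: 8, -4, 11 → C's minimax is -4.
They coincide at (1, r2), so the value is -4.

-4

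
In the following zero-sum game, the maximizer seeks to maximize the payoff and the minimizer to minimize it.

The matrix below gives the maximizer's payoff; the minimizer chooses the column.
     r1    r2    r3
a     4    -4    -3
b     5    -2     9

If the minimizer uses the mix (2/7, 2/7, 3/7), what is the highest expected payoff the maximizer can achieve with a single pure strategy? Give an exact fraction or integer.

33/7

a: (4)·(2/7) + (-4)·(2/7) + (-3)·(3/7) = -9/7.
b: (5)·(2/7) + (-2)·(2/7) + (9)·(3/7) = 33/7.
The best pure response is b with expected payoff 33/7.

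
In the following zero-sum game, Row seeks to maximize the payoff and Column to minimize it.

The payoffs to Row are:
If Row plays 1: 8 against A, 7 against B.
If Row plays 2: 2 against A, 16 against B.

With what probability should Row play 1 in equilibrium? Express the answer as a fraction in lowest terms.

14/15

Row minima are 7 and 2, so Row's maximin is 7; column maxima are 8 and 16, so Column's minimax is 8. These differ, so the equilibrium is in mixed strategies.
Let Row play 1 with probability p. Column is indifferent when 8p + 2(1−p) = 7p + 16(1−p), giving p = 14/15.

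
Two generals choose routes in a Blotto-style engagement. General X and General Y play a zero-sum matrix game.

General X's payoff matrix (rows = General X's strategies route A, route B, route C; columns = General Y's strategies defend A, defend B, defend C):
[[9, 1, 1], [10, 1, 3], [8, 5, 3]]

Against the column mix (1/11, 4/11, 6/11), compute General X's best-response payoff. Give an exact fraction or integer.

route A: (9)·(1/11) + (1)·(4/11) + (1)·(6/11) = 19/11.
route B: (10)·(1/11) + (1)·(4/11) + (3)·(6/11) = 32/11.
route C: (8)·(1/11) + (5)·(4/11) + (3)·(6/11) = 46/11.
The best pure response is route C with expected payoff 46/11.

46/11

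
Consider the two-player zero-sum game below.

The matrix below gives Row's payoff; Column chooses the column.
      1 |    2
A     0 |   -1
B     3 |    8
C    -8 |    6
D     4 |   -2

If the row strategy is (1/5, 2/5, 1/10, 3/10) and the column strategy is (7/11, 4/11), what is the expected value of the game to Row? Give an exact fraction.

Against (7/11, 4/11), each row's expected payoff is A: -4/11; B: 53/11; C: -32/11; D: 20/11.
Taking the (1/5, 2/5, 1/10, 3/10)-weighted average: (1/5)·(-4/11) + (2/5)·(53/11) + (1/10)·(-32/11) + (3/10)·(20/11) = 116/55.

116/55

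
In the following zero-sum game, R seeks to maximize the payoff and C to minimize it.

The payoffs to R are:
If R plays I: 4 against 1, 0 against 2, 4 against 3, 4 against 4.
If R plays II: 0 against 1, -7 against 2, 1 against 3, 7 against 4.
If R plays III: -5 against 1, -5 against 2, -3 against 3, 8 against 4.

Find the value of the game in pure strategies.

Row minima: 0, -7, -5 → R's maximin is 0.
Column maxima: 4, 0, 4, 8 → C's minimax is 0.
They coincide at (I, 2), so the value is 0.

0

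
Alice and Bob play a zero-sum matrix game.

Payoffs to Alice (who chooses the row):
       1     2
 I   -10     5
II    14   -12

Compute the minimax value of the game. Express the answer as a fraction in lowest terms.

Row minima are -10 and -12, so Alice's maximin is -10; column maxima are 14 and 5, so Bob's minimax is 5. These differ, so the equilibrium is in mixed strategies.
Let Alice play I with probability p. Bob is indifferent when −10p + 14(1−p) = 5p − 12(1−p), giving p = 26/41.
Let Bob play 1 with probability q. Alice is indifferent when −10q + 5(1−q) = 14q − 12(1−q), giving q = 17/41.
The value is -10·(17/41) + (5)·(24/41) = -50/41.

-50/41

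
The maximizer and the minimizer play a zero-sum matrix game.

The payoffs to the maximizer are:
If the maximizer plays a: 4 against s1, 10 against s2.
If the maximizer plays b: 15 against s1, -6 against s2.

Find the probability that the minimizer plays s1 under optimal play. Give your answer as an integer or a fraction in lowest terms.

Row minima are 4 and -6, so the maximizer's maximin is 4; column maxima are 15 and 10, so the minimizer's minimax is 10. These differ, so the equilibrium is in mixed strategies.
Let the minimizer play s1 with probability q. The maximizer is indifferent when 4q + 10(1−q) = 15q − 6(1−q), giving q = 16/27.

16/27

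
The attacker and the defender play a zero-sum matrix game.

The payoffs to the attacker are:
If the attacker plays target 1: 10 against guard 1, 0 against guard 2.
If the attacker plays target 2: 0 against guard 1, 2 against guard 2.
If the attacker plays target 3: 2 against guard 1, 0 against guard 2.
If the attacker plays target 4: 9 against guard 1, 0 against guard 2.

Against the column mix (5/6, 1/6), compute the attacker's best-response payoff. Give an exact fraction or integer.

25/3

target 1: (10)·(5/6) + (0)·(1/6) = 25/3.
target 2: (0)·(5/6) + (2)·(1/6) = 1/3.
target 3: (2)·(5/6) + (0)·(1/6) = 5/3.
target 4: (9)·(5/6) + (0)·(1/6) = 15/2.
The best pure response is target 1 with expected payoff 25/3.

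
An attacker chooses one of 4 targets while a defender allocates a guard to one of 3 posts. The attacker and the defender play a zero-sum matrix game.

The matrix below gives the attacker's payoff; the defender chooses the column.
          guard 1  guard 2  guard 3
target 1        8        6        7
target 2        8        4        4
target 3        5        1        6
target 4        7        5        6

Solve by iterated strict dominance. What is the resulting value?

6

Column guard 1 is strictly dominated by guard 2 for the defender (6<8, 4<8, 1<5, 5<7); eliminate guard 1.
Row target 2 is strictly dominated by row target 1 (6>4, 7>4); eliminate target 2.
Row target 4 is strictly dominated by row target 1 (6>5, 7>6); eliminate target 4.
Column guard 3 is strictly dominated by guard 2 for the defender (6<7, 1<6); eliminate guard 3.
Row target 3 is strictly dominated by row target 1 (6>1); eliminate target 3.
Only (target 1, guard 2) remains, with payoff 6.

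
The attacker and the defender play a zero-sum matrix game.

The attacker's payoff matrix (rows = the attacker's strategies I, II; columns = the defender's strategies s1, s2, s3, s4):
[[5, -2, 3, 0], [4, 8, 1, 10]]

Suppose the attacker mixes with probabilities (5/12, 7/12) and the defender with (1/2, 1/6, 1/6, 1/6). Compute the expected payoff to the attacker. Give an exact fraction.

33/8

Against (1/2, 1/6, 1/6, 1/6), each row's expected payoff is I: 8/3; II: 31/6.
Taking the (5/12, 7/12)-weighted average: (5/12)·(8/3) + (7/12)·(31/6) = 33/8.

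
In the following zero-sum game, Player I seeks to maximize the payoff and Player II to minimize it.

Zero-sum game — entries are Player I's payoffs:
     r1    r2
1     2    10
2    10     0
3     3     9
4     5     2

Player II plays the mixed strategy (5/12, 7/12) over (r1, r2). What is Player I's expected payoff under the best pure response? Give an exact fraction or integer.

1: (2)·(5/12) + (10)·(7/12) = 20/3.
2: (10)·(5/12) + (0)·(7/12) = 25/6.
3: (3)·(5/12) + (9)·(7/12) = 13/2.
4: (5)·(5/12) + (2)·(7/12) = 13/4.
The best pure response is 1 with expected payoff 20/3.

20/3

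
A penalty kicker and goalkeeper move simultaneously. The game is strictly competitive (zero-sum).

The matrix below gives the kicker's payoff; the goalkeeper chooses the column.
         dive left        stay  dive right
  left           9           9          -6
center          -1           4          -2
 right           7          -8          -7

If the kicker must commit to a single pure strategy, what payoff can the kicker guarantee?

The worst-case payoff for each row is left: -6, center: -2, right: -8.
The best of these is -2.

-2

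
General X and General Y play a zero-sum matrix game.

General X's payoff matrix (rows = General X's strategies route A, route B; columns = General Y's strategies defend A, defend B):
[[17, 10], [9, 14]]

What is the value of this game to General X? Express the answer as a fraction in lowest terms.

37/3

Row minima are 10 and 9, so General X's maximin is 10; column maxima are 17 and 14, so General Y's minimax is 14. These differ, so the equilibrium is in mixed strategies.
Let General X play route A with probability p. General Y is indifferent when 17p + 9(1−p) = 10p + 14(1−p), giving p = 5/12.
Let General Y play defend A with probability q. General X is indifferent when 17q + 10(1−q) = 9q + 14(1−q), giving q = 1/3.
The value is 17·(1/3) + (10)·(2/3) = 37/3.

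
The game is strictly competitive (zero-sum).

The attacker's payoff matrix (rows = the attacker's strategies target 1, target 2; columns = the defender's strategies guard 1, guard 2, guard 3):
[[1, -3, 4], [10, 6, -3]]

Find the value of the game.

15/16

Column guard 1 is strictly dominated by guard 2 for the defender (it gives the attacker more in every row).
The remaining 2×2 game on (target 1, target 2) × (guard 2, guard 3) has no saddle point. Let the attacker play target 1 with probability p; indifference gives −3p + 6(1−p) = 4p − 3(1−p), so p = 9/16.
Similarly the defender's optimal q on guard 2 is 7/16, and the value is -3·(7/16) + (4)·(9/16) = 15/16.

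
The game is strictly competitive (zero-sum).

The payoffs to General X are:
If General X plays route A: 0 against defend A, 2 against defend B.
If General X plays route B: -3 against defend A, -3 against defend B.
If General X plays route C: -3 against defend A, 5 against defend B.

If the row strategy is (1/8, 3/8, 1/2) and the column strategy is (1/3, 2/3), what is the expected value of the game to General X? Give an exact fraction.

Against (1/3, 2/3), each row's expected payoff is route A: 4/3; route B: -3; route C: 7/3.
Taking the (1/8, 3/8, 1/2)-weighted average: (1/8)·(4/3) + (3/8)·(-3) + (1/2)·(7/3) = 5/24.

5/24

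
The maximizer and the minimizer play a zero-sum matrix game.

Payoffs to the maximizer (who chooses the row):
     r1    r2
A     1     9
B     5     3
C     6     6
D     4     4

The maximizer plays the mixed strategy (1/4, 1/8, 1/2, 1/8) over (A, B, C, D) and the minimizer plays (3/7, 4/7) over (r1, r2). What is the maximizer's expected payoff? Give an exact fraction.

Against (3/7, 4/7), each row's expected payoff is A: 39/7; B: 27/7; C: 6; D: 4.
Taking the (1/4, 1/8, 1/2, 1/8)-weighted average: (1/4)·(39/7) + (1/8)·(27/7) + (1/2)·(6) + (1/8)·(4) = 43/8.

43/8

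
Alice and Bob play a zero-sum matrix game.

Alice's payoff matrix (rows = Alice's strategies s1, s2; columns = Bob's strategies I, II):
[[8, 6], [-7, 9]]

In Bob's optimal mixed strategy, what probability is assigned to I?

1/6

Row minima are 6 and -7, so Alice's maximin is 6; column maxima are 8 and 9, so Bob's minimax is 8. These differ, so the equilibrium is in mixed strategies.
Let Bob play I with probability q. Alice is indifferent when 8q + 6(1−q) = −7q + 9(1−q), giving q = 1/6.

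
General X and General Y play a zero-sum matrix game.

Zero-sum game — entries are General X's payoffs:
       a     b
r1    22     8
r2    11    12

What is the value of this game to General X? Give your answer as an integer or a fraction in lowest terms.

Row minima are 8 and 11, so General X's maximin is 11; column maxima are 22 and 12, so General Y's minimax is 12. These differ, so the equilibrium is in mixed strategies.
Let General X play r1 with probability p. General Y is indifferent when 22p + 11(1−p) = 8p + 12(1−p), giving p = 1/15.
Let General Y play a with probability q. General X is indifferent when 22q + 8(1−q) = 11q + 12(1−q), giving q = 4/15.
The value is 22·(4/15) + (8)·(11/15) = 176/15.

176/15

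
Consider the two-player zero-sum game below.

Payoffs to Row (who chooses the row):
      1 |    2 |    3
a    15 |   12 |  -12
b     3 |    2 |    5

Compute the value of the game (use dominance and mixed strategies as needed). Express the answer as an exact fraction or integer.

Column 1 is strictly dominated by 2 for Column (it gives Row more in every row).
The remaining 2×2 game on (a, b) × (2, 3) has no saddle point. Let Row play a with probability p; indifference gives 12p + 2(1−p) = −12p + 5(1−p), so p = 1/9.
Similarly Column's optimal q on 2 is 17/27, and the value is 12·(17/27) + (-12)·(10/27) = 28/9.

28/9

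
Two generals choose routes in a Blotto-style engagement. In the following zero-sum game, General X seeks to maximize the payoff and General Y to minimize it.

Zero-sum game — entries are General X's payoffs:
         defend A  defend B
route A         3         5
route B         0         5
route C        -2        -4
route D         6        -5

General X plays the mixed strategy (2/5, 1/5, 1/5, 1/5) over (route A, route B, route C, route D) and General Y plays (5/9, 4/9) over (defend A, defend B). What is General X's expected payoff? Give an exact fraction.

Against (5/9, 4/9), each row's expected payoff is route A: 35/9; route B: 20/9; route C: -26/9; route D: 10/9.
Taking the (2/5, 1/5, 1/5, 1/5)-weighted average: (2/5)·(35/9) + (1/5)·(20/9) + (1/5)·(-26/9) + (1/5)·(10/9) = 74/45.

74/45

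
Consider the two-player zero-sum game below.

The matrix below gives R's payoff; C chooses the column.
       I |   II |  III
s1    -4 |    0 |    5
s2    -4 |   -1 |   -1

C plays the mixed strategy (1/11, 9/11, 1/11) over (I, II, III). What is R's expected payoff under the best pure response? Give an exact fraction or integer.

1/11

s1: (-4)·(1/11) + (0)·(9/11) + (5)·(1/11) = 1/11.
s2: (-4)·(1/11) + (-1)·(9/11) + (-1)·(1/11) = -14/11.
The best pure response is s1 with expected payoff 1/11.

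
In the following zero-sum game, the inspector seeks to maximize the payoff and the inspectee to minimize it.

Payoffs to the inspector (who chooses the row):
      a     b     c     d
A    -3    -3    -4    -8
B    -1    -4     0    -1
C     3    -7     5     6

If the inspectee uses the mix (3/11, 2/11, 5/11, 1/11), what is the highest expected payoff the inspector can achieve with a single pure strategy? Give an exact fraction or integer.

A: (-3)·(3/11) + (-3)·(2/11) + (-4)·(5/11) + (-8)·(1/11) = -43/11.
B: (-1)·(3/11) + (-4)·(2/11) + (0)·(5/11) + (-1)·(1/11) = -12/11.
C: (3)·(3/11) + (-7)·(2/11) + (5)·(5/11) + (6)·(1/11) = 26/11.
The best pure response is C with expected payoff 26/11.

26/11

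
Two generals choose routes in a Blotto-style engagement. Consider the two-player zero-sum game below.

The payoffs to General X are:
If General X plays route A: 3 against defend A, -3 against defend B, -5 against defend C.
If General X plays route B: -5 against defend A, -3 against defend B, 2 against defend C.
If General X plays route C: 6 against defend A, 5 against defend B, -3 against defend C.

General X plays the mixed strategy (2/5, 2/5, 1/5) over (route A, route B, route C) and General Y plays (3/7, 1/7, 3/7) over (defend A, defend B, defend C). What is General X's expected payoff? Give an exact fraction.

-4/5

Against (3/7, 1/7, 3/7), each row's expected payoff is route A: -9/7; route B: -12/7; route C: 2.
Taking the (2/5, 2/5, 1/5)-weighted average: (2/5)·(-9/7) + (2/5)·(-12/7) + (1/5)·(2) = -4/5.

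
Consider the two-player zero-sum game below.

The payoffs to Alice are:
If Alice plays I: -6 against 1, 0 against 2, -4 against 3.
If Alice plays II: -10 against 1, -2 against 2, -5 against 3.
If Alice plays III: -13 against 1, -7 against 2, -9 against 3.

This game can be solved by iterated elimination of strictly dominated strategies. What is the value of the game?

Row II is strictly dominated by row I (-6>-10, 0>-2, -4>-5); eliminate II.
Column 3 is strictly dominated by 1 for Bob (-6<-4, -13<-9); eliminate 3.
Row III is strictly dominated by row I (-6>-13, 0>-7); eliminate III.
Column 2 is strictly dominated by 1 for Bob (-6<0); eliminate 2.
Only (I, 1) remains, with payoff -6.

-6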